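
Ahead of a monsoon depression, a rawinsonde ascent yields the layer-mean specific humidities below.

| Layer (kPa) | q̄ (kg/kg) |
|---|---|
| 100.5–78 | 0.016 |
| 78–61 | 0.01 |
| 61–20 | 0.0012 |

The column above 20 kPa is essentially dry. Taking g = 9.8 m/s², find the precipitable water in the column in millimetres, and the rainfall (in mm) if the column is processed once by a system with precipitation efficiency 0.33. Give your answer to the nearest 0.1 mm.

PW ≈ 59.1 mm; rainfall ≈ 19.5 mm

Precipitable water is the column-integrated vapour mass per unit area: PW = (1/g) Σ q̄ Δp, with q in kg/kg and Δp in Pa (1 kg/m² of water = 1 mm).
Layer 100.5–78 kPa: Δp = 225 hPa = 22500 Pa, q̄ = 0.016 kg/kg → 0.016 × 22500 / 9.8 = 36.73 mm
Layer 78–61 kPa: Δp = 170 hPa = 17000 Pa, q̄ = 0.01 kg/kg → 0.01 × 17000 / 9.8 = 17.35 mm
Layer 61–20 kPa: Δp = 410 hPa = 41000 Pa, q̄ = 0.0012 kg/kg → 0.0012 × 41000 / 9.8 = 5.02 mm
PW = 36.73 + 17.35 + 5.02 = 59.10 ≈ 59.1 mm.
Rainfall = ε × PW = 0.33 × 59.1 = 19.5 mm.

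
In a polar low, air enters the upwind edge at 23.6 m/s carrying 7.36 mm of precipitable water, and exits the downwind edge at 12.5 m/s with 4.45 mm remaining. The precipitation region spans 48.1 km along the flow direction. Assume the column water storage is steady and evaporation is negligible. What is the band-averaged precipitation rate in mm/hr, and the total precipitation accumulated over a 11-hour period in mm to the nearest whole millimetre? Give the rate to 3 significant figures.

R ≈ 8.84 mm/hr; total ≈ 97 mm

Column moisture flux per unit crosswind length is F = V × PW.
Inflow: F_in = 23.6 × 7.36 = 173.696 mm·m/s
Outflow: F_out = 12.5 × 4.45 = 55.625 mm·m/s
Steady-state rate R = (F_in − F_out)/L = (173.696 − 55.625) / 48100 m = 2.455e-03 mm/s.
R = 2.455e-03 × 3600 = 8.84 mm/hr.
Over 11 h: total = 8.84 × 11 = 97.24 ≈ 97 mm.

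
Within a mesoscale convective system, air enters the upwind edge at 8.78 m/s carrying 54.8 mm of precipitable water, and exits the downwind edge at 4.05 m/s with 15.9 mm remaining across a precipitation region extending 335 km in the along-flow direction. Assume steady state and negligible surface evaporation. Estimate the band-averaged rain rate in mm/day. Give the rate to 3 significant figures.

Column moisture flux per unit crosswind length is F = V × PW.
Inflow: F_in = 8.78 × 54.8 = 481.144 mm·m/s
Outflow: F_out = 4.05 × 15.9 = 64.395 mm·m/s
Steady-state rate R = (F_in − F_out)/L = (481.144 − 64.395) / 335000 m = 1.244e-03 mm/s.
R = 1.244e-03 × 3600 × 24 = 107 mm/day.

R ≈ 107 mm/day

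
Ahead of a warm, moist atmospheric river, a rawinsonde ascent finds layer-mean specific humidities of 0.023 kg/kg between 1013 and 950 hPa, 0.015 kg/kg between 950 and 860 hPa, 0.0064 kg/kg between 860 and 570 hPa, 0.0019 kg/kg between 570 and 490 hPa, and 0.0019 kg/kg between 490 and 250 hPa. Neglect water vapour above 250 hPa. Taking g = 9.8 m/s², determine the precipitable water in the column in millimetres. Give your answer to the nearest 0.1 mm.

Precipitable water is the column-integrated vapour mass per unit area: PW = (1/g) Σ q̄ Δp, with q in kg/kg and Δp in Pa (1 kg/m² of water = 1 mm).
Layer 1013–950 hPa: Δp = 63 hPa = 6300 Pa, q̄ = 0.023 kg/kg → 0.023 × 6300 / 9.8 = 14.79 mm
Layer 950–860 hPa: Δp = 90 hPa = 9000 Pa, q̄ = 0.015 kg/kg → 0.015 × 9000 / 9.8 = 13.78 mm
Layer 860–570 hPa: Δp = 290 hPa = 29000 Pa, q̄ = 0.0064 kg/kg → 0.0064 × 29000 / 9.8 = 18.94 mm
Layer 570–490 hPa: Δp = 80 hPa = 8000 Pa, q̄ = 0.0019 kg/kg → 0.0019 × 8000 / 9.8 = 1.55 mm
Layer 490–250 hPa: Δp = 240 hPa = 24000 Pa, q̄ = 0.0019 kg/kg → 0.0019 × 24000 / 9.8 = 4.65 mm
PW = 14.79 + 13.78 + 18.94 + 1.55 + 4.65 = 53.71 ≈ 53.7 mm.

PW ≈ 53.7 mm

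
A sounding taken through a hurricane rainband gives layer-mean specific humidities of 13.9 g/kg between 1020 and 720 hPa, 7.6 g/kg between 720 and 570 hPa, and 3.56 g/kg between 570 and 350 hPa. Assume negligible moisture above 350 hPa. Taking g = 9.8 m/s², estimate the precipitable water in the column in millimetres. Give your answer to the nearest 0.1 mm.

PW ≈ 62.2 mm

Precipitable water is the column-integrated vapour mass per unit area: PW = (1/g) Σ q̄ Δp, with q in kg/kg and Δp in Pa (1 kg/m² of water = 1 mm).
Layer 1020–720 hPa: Δp = 300 hPa = 30000 Pa, q̄ = 0.0139 kg/kg → 0.0139 × 30000 / 9.8 = 42.55 mm
Layer 720–570 hPa: Δp = 150 hPa = 15000 Pa, q̄ = 0.0076 kg/kg → 0.0076 × 15000 / 9.8 = 11.63 mm
Layer 570–350 hPa: Δp = 220 hPa = 22000 Pa, q̄ = 0.00356 kg/kg → 0.00356 × 22000 / 9.8 = 7.99 mm
PW = 42.55 + 11.63 + 7.99 = 62.17 ≈ 62.2 mm.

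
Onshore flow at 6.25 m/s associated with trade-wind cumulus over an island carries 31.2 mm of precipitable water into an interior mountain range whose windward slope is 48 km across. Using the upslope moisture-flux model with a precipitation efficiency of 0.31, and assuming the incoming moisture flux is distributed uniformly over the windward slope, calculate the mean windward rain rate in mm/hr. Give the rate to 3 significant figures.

R ≈ 4.53 mm/hr

Incoming column moisture flux per unit ridge length: F = V × PW = 6.25 × 31.2 = 195 mm·m/s.
Spread over the 48 km slope with efficiency ε = 0.31: R = ε·F/W = 0.31 × 195 / 48000 m = 1.259e-03 mm/s.
R = 1.259e-03 × 3600 = 4.53 mm/hr.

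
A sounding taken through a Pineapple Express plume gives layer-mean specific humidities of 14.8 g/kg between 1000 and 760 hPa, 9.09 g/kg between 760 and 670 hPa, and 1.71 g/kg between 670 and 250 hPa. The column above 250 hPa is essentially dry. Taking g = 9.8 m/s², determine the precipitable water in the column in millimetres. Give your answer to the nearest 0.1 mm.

PW ≈ 51.9 mm

Precipitable water is the column-integrated vapour mass per unit area: PW = (1/g) Σ q̄ Δp, with q in kg/kg and Δp in Pa (1 kg/m² of water = 1 mm).
Layer 1000–760 hPa: Δp = 240 hPa = 24000 Pa, q̄ = 0.0148 kg/kg → 0.0148 × 24000 / 9.8 = 36.24 mm
Layer 760–670 hPa: Δp = 90 hPa = 9000 Pa, q̄ = 0.00909 kg/kg → 0.00909 × 9000 / 9.8 = 8.35 mm
Layer 670–250 hPa: Δp = 420 hPa = 42000 Pa, q̄ = 0.00171 kg/kg → 0.00171 × 42000 / 9.8 = 7.33 mm
PW = 36.24 + 8.35 + 7.33 = 51.92 ≈ 51.9 mm.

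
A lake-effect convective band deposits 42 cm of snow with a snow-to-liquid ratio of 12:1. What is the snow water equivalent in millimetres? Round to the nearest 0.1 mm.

SWE ≈ 35.0 mm

SWE = snow depth / ratio = 42 cm / 12 = 3.500 cm = 35.0 mm.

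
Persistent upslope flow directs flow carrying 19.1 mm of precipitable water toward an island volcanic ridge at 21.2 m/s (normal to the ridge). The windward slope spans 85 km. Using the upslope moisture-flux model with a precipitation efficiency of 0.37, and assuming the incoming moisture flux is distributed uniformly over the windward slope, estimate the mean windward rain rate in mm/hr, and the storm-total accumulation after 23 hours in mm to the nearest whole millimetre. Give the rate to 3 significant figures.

Incoming column moisture flux per unit ridge length: F = V × PW = 21.2 × 19.1 = 404.92 mm·m/s.
Spread over the 85 km slope with efficiency ε = 0.37: R = ε·F/W = 0.37 × 404.92 / 85000 m = 1.763e-03 mm/s.
R = 1.763e-03 × 3600 = 6.35 mm/hr.
Over 23 h: total = 6.35 × 23 = 146.05 ≈ 146 mm.

R ≈ 6.35 mm/hr; total ≈ 146 mm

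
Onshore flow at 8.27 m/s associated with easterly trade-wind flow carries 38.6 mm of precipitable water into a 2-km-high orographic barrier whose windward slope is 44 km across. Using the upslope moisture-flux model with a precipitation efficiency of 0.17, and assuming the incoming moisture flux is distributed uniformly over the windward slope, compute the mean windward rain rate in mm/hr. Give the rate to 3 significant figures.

R ≈ 4.44 mm/hr

Incoming column moisture flux per unit ridge length: F = V × PW = 8.27 × 38.6 = 319.222 mm·m/s.
Spread over the 44 km slope with efficiency ε = 0.17: R = ε·F/W = 0.17 × 319.222 / 44000 m = 1.233e-03 mm/s.
R = 1.233e-03 × 3600 = 4.44 mm/hr.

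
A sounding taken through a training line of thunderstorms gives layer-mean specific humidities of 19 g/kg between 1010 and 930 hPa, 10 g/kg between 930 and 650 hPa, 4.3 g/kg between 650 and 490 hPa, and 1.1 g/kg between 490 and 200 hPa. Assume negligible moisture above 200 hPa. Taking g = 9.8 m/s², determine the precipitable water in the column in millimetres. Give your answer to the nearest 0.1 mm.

PW ≈ 54.4 mm

Precipitable water is the column-integrated vapour mass per unit area: PW = (1/g) Σ q̄ Δp, with q in kg/kg and Δp in Pa (1 kg/m² of water = 1 mm).
Layer 1010–930 hPa: Δp = 80 hPa = 8000 Pa, q̄ = 0.019 kg/kg → 0.019 × 8000 / 9.8 = 15.51 mm
Layer 930–650 hPa: Δp = 280 hPa = 28000 Pa, q̄ = 0.01 kg/kg → 0.01 × 28000 / 9.8 = 28.57 mm
Layer 650–490 hPa: Δp = 160 hPa = 16000 Pa, q̄ = 0.0043 kg/kg → 0.0043 × 16000 / 9.8 = 7.02 mm
Layer 490–200 hPa: Δp = 290 hPa = 29000 Pa, q̄ = 0.0011 kg/kg → 0.0011 × 29000 / 9.8 = 3.26 mm
PW = 15.51 + 28.57 + 7.02 + 3.26 = 54.36 ≈ 54.4 mm.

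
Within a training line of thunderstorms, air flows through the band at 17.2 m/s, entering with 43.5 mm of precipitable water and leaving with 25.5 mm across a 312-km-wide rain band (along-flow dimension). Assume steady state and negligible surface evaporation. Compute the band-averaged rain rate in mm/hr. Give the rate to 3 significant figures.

R ≈ 3.57 mm/hr

Column moisture flux per unit crosswind length is F = V × PW.
Inflow: F_in = 17.2 × 43.5 = 748.2 mm·m/s
Outflow: F_out = 17.2 × 25.5 = 438.6 mm·m/s
Steady-state rate R = (F_in − F_out)/L = (748.2 − 438.6) / 312000 m = 9.923e-04 mm/s.
R = 9.923e-04 × 3600 = 3.57 mm/hr.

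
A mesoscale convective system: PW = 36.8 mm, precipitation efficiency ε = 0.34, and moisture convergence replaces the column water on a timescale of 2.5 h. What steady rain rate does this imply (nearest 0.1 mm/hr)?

R ≈ 5.0 mm/hr

Each overturning extracts ε × PW = 0.34 × 36.8 = 12.512 mm.
Rate = ε·PW / τ = 12.512 / 2.5 h = 5.0 mm/hr.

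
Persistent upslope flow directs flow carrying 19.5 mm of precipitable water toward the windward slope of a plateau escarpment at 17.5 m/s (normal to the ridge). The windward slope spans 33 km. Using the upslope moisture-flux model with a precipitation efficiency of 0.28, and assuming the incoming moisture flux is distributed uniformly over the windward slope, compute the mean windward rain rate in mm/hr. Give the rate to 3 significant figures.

R ≈ 10.4 mm/hr

Incoming column moisture flux per unit ridge length: F = V × PW = 17.5 × 19.5 = 341.25 mm·m/s.
Spread over the 33 km slope with efficiency ε = 0.28: R = ε·F/W = 0.28 × 341.25 / 33000 m = 2.895e-03 mm/s.
R = 2.895e-03 × 3600 = 10.4 mm/hr.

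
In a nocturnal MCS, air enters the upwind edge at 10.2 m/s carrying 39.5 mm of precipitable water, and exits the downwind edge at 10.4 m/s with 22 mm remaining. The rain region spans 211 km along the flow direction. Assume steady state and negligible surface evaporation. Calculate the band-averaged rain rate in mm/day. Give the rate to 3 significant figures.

Column moisture flux per unit crosswind length is F = V × PW.
Inflow: F_in = 10.2 × 39.5 = 402.9 mm·m/s
Outflow: F_out = 10.4 × 22 = 228.8 mm·m/s
Steady-state rate R = (F_in − F_out)/L = (402.9 − 228.8) / 211000 m = 8.251e-04 mm/s.
R = 8.251e-04 × 3600 × 24 = 71.3 mm/day.

R ≈ 71.3 mm/day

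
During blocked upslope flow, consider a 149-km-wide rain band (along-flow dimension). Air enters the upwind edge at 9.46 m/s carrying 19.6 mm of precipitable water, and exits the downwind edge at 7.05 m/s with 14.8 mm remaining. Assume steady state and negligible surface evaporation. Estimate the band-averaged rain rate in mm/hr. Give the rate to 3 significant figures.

Column moisture flux per unit crosswind length is F = V × PW.
Inflow: F_in = 9.46 × 19.6 = 185.416 mm·m/s
Outflow: F_out = 7.05 × 14.8 = 104.34 mm·m/s
Steady-state rate R = (F_in − F_out)/L = (185.416 − 104.34) / 149000 m = 5.441e-04 mm/s.
R = 5.441e-04 × 3600 = 1.96 mm/hr.

R ≈ 1.96 mm/hr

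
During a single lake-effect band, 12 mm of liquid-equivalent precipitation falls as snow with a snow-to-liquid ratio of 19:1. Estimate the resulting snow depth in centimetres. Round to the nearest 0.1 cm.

snow depth ≈ 22.8 cm

Snow depth = liquid × ratio = 12 mm × 19 = 228 mm = 22.8 cm.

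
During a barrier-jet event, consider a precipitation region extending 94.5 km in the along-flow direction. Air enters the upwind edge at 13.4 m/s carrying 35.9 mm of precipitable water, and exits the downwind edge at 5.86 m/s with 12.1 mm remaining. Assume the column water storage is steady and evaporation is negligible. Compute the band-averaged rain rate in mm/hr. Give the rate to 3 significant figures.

Column moisture flux per unit crosswind length is F = V × PW.
Inflow: F_in = 13.4 × 35.9 = 481.06 mm·m/s
Outflow: F_out = 5.86 × 12.1 = 70.906 mm·m/s
Steady-state rate R = (F_in − F_out)/L = (481.06 − 70.906) / 94500 m = 4.340e-03 mm/s.
R = 4.340e-03 × 3600 = 15.6 mm/hr.

R ≈ 15.6 mm/hr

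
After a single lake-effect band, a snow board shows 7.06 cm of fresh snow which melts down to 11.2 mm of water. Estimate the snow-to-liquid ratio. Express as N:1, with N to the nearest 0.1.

ratio ≈ 6.3

Ratio = snow depth / SWE = 70.6 mm / 11.2 mm = 6.3, i.e. 6.3:1.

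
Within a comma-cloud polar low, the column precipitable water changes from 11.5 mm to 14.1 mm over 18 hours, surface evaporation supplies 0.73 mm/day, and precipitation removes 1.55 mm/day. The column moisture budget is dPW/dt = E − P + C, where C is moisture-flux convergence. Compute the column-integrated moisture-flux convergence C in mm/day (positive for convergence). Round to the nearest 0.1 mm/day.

dPW/dt = (14.1 − 11.5) mm / (18/24 day) = +3.467 mm/day.
C = dPW/dt − E + P = (+3.467) − 0.73 + 1.55 = 4.3 mm/day.

C ≈ 4.3 mm/day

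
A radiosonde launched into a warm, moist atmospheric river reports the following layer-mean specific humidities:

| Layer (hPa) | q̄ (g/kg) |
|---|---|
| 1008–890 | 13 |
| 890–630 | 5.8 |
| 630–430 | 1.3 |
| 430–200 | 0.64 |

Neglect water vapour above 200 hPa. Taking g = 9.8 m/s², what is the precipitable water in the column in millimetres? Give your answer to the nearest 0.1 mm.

PW ≈ 35.2 mm

Precipitable water is the column-integrated vapour mass per unit area: PW = (1/g) Σ q̄ Δp, with q in kg/kg and Δp in Pa (1 kg/m² of water = 1 mm).
Layer 1008–890 hPa: Δp = 118 hPa = 11800 Pa, q̄ = 0.013 kg/kg → 0.013 × 11800 / 9.8 = 15.65 mm
Layer 890–630 hPa: Δp = 260 hPa = 26000 Pa, q̄ = 0.0058 kg/kg → 0.0058 × 26000 / 9.8 = 15.39 mm
Layer 630–430 hPa: Δp = 200 hPa = 20000 Pa, q̄ = 0.0013 kg/kg → 0.0013 × 20000 / 9.8 = 2.65 mm
Layer 430–200 hPa: Δp = 230 hPa = 23000 Pa, q̄ = 0.00064 kg/kg → 0.00064 × 23000 / 9.8 = 1.50 mm
PW = 15.65 + 15.39 + 2.65 + 1.50 = 35.19 ≈ 35.2 mm.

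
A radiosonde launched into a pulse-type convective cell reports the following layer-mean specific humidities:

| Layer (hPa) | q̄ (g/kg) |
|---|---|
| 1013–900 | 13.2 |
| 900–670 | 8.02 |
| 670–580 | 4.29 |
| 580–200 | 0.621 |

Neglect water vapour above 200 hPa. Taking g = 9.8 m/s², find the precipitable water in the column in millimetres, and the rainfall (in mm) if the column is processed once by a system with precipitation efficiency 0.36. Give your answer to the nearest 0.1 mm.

PW ≈ 40.4 mm; rainfall ≈ 14.5 mm

Precipitable water is the column-integrated vapour mass per unit area: PW = (1/g) Σ q̄ Δp, with q in kg/kg and Δp in Pa (1 kg/m² of water = 1 mm).
Layer 1013–900 hPa: Δp = 113 hPa = 11300 Pa, q̄ = 0.0132 kg/kg → 0.0132 × 11300 / 9.8 = 15.22 mm
Layer 900–670 hPa: Δp = 230 hPa = 23000 Pa, q̄ = 0.00802 kg/kg → 0.00802 × 23000 / 9.8 = 18.82 mm
Layer 670–580 hPa: Δp = 90 hPa = 9000 Pa, q̄ = 0.00429 kg/kg → 0.00429 × 9000 / 9.8 = 3.94 mm
Layer 580–200 hPa: Δp = 380 hPa = 38000 Pa, q̄ = 0.000621 kg/kg → 0.000621 × 38000 / 9.8 = 2.41 mm
PW = 15.22 + 18.82 + 3.94 + 2.41 = 40.39 ≈ 40.4 mm.
Rainfall = ε × PW = 0.36 × 40.4 = 14.5 mm.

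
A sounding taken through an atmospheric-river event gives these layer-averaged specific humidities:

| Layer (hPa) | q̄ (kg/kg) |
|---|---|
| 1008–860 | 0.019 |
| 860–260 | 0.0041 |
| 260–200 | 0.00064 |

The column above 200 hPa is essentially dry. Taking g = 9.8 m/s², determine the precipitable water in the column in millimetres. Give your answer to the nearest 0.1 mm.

PW ≈ 54.2 mm

Precipitable water is the column-integrated vapour mass per unit area: PW = (1/g) Σ q̄ Δp, with q in kg/kg and Δp in Pa (1 kg/m² of water = 1 mm).
Layer 1008–860 hPa: Δp = 148 hPa = 14800 Pa, q̄ = 0.019 kg/kg → 0.019 × 14800 / 9.8 = 28.69 mm
Layer 860–260 hPa: Δp = 600 hPa = 60000 Pa, q̄ = 0.0041 kg/kg → 0.0041 × 60000 / 9.8 = 25.10 mm
Layer 260–200 hPa: Δp = 60 hPa = 6000 Pa, q̄ = 0.00064 kg/kg → 0.00064 × 6000 / 9.8 = 0.39 mm
PW = 28.69 + 25.10 + 0.39 = 54.18 ≈ 54.2 mm.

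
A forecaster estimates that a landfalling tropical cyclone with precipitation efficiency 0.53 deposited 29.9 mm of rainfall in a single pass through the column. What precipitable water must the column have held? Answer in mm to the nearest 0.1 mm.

PW ≈ 56.4 mm

PW = rainfall / ε = 29.9 / 0.53 = 56.4 mm.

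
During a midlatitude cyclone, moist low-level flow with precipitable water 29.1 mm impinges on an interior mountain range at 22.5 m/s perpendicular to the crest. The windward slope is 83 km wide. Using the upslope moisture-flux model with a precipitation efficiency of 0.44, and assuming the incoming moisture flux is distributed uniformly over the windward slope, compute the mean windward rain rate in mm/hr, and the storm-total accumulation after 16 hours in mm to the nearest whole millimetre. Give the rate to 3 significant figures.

Incoming column moisture flux per unit ridge length: F = V × PW = 22.5 × 29.1 = 654.75 mm·m/s.
Spread over the 83 km slope with efficiency ε = 0.44: R = ε·F/W = 0.44 × 654.75 / 83000 m = 3.471e-03 mm/s.
R = 3.471e-03 × 3600 = 12.5 mm/hr.
Over 16 h: total = 12.5 × 16 = 200 mm.

R ≈ 12.5 mm/hr; total ≈ 200 mm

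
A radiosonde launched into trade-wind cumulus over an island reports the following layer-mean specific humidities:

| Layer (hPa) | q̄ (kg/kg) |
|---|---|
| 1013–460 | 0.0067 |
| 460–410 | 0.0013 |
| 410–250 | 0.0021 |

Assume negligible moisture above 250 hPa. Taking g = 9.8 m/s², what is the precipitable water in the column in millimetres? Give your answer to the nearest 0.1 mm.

PW ≈ 41.9 mm

Precipitable water is the column-integrated vapour mass per unit area: PW = (1/g) Σ q̄ Δp, with q in kg/kg and Δp in Pa (1 kg/m² of water = 1 mm).
Layer 1013–460 hPa: Δp = 553 hPa = 55300 Pa, q̄ = 0.0067 kg/kg → 0.0067 × 55300 / 9.8 = 37.81 mm
Layer 460–410 hPa: Δp = 50 hPa = 5000 Pa, q̄ = 0.0013 kg/kg → 0.0013 × 5000 / 9.8 = 0.66 mm
Layer 410–250 hPa: Δp = 160 hPa = 16000 Pa, q̄ = 0.0021 kg/kg → 0.0021 × 16000 / 9.8 = 3.43 mm
PW = 37.81 + 0.66 + 3.43 = 41.90 ≈ 41.9 mm.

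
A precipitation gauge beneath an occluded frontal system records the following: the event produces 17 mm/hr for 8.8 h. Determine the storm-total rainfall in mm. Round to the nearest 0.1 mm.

total ≈ 149.6 mm

Total = Σ Rᵢ Δtᵢ = 17 × 8.8
      = 149.6 = 149.6 mm.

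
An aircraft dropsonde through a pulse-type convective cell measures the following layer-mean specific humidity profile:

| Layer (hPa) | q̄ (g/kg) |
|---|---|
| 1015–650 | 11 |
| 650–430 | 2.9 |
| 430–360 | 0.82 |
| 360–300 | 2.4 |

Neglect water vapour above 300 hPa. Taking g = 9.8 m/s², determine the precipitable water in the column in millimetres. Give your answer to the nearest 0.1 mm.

Precipitable water is the column-integrated vapour mass per unit area: PW = (1/g) Σ q̄ Δp, with q in kg/kg and Δp in Pa (1 kg/m² of water = 1 mm).
Layer 1015–650 hPa: Δp = 365 hPa = 36500 Pa, q̄ = 0.011 kg/kg → 0.011 × 36500 / 9.8 = 40.97 mm
Layer 650–430 hPa: Δp = 220 hPa = 22000 Pa, q̄ = 0.0029 kg/kg → 0.0029 × 22000 / 9.8 = 6.51 mm
Layer 430–360 hPa: Δp = 70 hPa = 7000 Pa, q̄ = 0.00082 kg/kg → 0.00082 × 7000 / 9.8 = 0.59 mm
Layer 360–300 hPa: Δp = 60 hPa = 6000 Pa, q̄ = 0.0024 kg/kg → 0.0024 × 6000 / 9.8 = 1.47 mm
PW = 40.97 + 6.51 + 0.59 + 1.47 = 49.54 ≈ 49.5 mm.

PW ≈ 49.5 mm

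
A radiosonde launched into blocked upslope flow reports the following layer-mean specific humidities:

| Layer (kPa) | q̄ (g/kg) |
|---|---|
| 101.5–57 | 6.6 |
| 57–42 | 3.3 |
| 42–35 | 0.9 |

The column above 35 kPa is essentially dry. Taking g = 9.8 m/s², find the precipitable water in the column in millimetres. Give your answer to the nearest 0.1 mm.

Precipitable water is the column-integrated vapour mass per unit area: PW = (1/g) Σ q̄ Δp, with q in kg/kg and Δp in Pa (1 kg/m² of water = 1 mm).
Layer 101.5–57 kPa: Δp = 445 hPa = 44500 Pa, q̄ = 0.0066 kg/kg → 0.0066 × 44500 / 9.8 = 29.97 mm
Layer 57–42 kPa: Δp = 150 hPa = 15000 Pa, q̄ = 0.0033 kg/kg → 0.0033 × 15000 / 9.8 = 5.05 mm
Layer 42–35 kPa: Δp = 70 hPa = 7000 Pa, q̄ = 0.0009 kg/kg → 0.0009 × 7000 / 9.8 = 0.64 mm
PW = 29.97 + 5.05 + 0.64 = 35.66 ≈ 35.7 mm.

PW ≈ 35.7 mm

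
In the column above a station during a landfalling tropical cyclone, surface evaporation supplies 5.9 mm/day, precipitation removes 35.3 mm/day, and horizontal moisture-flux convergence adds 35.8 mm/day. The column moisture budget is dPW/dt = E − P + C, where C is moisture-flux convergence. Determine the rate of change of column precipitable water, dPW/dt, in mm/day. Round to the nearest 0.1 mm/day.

dPW/dt = E − P + C = 5.9 − 35.3 + (35.8) = 6.4 mm/day.

dPW/dt ≈ 6.4 mm/day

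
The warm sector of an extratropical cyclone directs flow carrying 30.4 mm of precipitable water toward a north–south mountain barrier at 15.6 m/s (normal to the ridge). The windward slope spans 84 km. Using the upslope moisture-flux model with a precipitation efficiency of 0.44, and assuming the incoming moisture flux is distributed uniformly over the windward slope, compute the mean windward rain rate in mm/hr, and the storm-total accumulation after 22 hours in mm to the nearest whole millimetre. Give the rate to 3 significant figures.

Incoming column moisture flux per unit ridge length: F = V × PW = 15.6 × 30.4 = 474.24 mm·m/s.
Spread over the 84 km slope with efficiency ε = 0.44: R = ε·F/W = 0.44 × 474.24 / 84000 m = 2.484e-03 mm/s.
R = 2.484e-03 × 3600 = 8.94 mm/hr.
Over 22 h: total = 8.94 × 22 = 196.68 ≈ 197 mm.

R ≈ 8.94 mm/hr; total ≈ 197 mm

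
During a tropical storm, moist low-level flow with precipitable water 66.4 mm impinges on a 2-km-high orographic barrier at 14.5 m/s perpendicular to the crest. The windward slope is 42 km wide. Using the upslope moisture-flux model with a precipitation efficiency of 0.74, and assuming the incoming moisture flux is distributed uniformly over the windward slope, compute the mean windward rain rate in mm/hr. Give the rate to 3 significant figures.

Incoming column moisture flux per unit ridge length: F = V × PW = 14.5 × 66.4 = 962.8 mm·m/s.
Spread over the 42 km slope with efficiency ε = 0.74: R = ε·F/W = 0.74 × 962.8 / 42000 m = 1.696e-02 mm/s.
R = 1.696e-02 × 3600 = 61.1 mm/hr.

R ≈ 61.1 mm/hr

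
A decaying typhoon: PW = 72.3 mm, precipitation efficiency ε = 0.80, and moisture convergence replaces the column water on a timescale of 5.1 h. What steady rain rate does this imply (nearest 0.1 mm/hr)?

R ≈ 11.3 mm/hr

Each overturning extracts ε × PW = 0.80 × 72.3 = 57.84 mm.
Rate = ε·PW / τ = 57.84 / 5.1 h = 11.3 mm/hr.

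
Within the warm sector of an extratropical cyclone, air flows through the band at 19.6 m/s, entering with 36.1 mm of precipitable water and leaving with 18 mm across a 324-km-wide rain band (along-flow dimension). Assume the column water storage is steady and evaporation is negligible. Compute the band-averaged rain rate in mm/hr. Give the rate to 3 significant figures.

Column moisture flux per unit crosswind length is F = V × PW.
Inflow: F_in = 19.6 × 36.1 = 707.56 mm·m/s
Outflow: F_out = 19.6 × 18 = 352.8 mm·m/s
Steady-state rate R = (F_in − F_out)/L = (707.56 − 352.8) / 324000 m = 1.095e-03 mm/s.
R = 1.095e-03 × 3600 = 3.94 mm/hr.

R ≈ 3.94 mm/hr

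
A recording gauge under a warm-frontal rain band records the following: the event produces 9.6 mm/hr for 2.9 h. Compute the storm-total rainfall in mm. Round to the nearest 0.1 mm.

Total = Σ Rᵢ Δtᵢ = 9.6 × 2.9
      = 27.84 = 27.8 mm.

total ≈ 27.8 mm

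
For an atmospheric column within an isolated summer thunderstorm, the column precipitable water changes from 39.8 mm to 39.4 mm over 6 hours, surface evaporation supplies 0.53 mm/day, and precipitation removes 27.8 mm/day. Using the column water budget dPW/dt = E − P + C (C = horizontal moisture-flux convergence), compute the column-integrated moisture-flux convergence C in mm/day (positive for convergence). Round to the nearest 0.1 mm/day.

C ≈ 25.7 mm/day

dPW/dt = (39.4 − 39.8) mm / (6/24 day) = -1.600 mm/day.
C = dPW/dt − E + P = (-1.600) − 0.53 + 27.8 = 25.7 mm/day.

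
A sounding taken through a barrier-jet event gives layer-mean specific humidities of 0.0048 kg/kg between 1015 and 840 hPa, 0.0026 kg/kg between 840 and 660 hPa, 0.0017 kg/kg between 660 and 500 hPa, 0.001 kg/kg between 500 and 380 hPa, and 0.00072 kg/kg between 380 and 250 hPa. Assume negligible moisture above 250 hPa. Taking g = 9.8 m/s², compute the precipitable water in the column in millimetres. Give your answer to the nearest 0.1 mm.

PW ≈ 18.3 mm

Precipitable water is the column-integrated vapour mass per unit area: PW = (1/g) Σ q̄ Δp, with q in kg/kg and Δp in Pa (1 kg/m² of water = 1 mm).
Layer 1015–840 hPa: Δp = 175 hPa = 17500 Pa, q̄ = 0.0048 kg/kg → 0.0048 × 17500 / 9.8 = 8.57 mm
Layer 840–660 hPa: Δp = 180 hPa = 18000 Pa, q̄ = 0.0026 kg/kg → 0.0026 × 18000 / 9.8 = 4.78 mm
Layer 660–500 hPa: Δp = 160 hPa = 16000 Pa, q̄ = 0.0017 kg/kg → 0.0017 × 16000 / 9.8 = 2.78 mm
Layer 500–380 hPa: Δp = 120 hPa = 12000 Pa, q̄ = 0.001 kg/kg → 0.001 × 12000 / 9.8 = 1.22 mm
Layer 380–250 hPa: Δp = 130 hPa = 13000 Pa, q̄ = 0.00072 kg/kg → 0.00072 × 13000 / 9.8 = 0.96 mm
PW = 8.57 + 4.78 + 2.78 + 1.22 + 0.96 = 18.31 ≈ 18.3 mm.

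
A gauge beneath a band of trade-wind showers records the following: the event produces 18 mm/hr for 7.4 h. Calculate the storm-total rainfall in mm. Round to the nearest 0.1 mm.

Total = Σ Rᵢ Δtᵢ = 18 × 7.4
      = 133.2 = 133.2 mm.

total ≈ 133.2 mm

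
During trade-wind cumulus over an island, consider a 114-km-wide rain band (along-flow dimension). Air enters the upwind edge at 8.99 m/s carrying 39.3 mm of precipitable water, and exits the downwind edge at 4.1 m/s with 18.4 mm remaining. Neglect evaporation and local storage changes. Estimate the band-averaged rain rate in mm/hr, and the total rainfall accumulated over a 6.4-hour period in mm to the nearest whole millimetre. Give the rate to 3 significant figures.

R ≈ 8.77 mm/hr; total ≈ 56 mm

Column moisture flux per unit crosswind length is F = V × PW.
Inflow: F_in = 8.99 × 39.3 = 353.307 mm·m/s
Outflow: F_out = 4.1 × 18.4 = 75.44 mm·m/s
Steady-state rate R = (F_in − F_out)/L = (353.307 − 75.44) / 114000 m = 2.437e-03 mm/s.
R = 2.437e-03 × 3600 = 8.77 mm/hr.
Over 6.4 h: total = 8.77 × 6.4 = 56.128 ≈ 56 mm.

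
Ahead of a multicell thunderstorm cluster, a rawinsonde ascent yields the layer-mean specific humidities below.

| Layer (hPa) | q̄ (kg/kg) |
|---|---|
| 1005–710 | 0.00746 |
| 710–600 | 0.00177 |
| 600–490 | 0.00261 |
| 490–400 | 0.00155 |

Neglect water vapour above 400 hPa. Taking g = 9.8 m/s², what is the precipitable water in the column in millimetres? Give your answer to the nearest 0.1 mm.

PW ≈ 28.8 mm

Precipitable water is the column-integrated vapour mass per unit area: PW = (1/g) Σ q̄ Δp, with q in kg/kg and Δp in Pa (1 kg/m² of water = 1 mm).
Layer 1005–710 hPa: Δp = 295 hPa = 29500 Pa, q̄ = 0.00746 kg/kg → 0.00746 × 29500 / 9.8 = 22.46 mm
Layer 710–600 hPa: Δp = 110 hPa = 11000 Pa, q̄ = 0.00177 kg/kg → 0.00177 × 11000 / 9.8 = 1.99 mm
Layer 600–490 hPa: Δp = 110 hPa = 11000 Pa, q̄ = 0.00261 kg/kg → 0.00261 × 11000 / 9.8 = 2.93 mm
Layer 490–400 hPa: Δp = 90 hPa = 9000 Pa, q̄ = 0.00155 kg/kg → 0.00155 × 9000 / 9.8 = 1.42 mm
PW = 22.46 + 1.99 + 2.93 + 1.42 = 28.80 ≈ 28.8 mm.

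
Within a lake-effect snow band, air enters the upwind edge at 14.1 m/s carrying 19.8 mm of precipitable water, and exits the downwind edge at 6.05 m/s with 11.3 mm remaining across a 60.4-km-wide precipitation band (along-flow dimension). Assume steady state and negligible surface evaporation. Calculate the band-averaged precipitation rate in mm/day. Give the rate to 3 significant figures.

R ≈ 302 mm/day

Column moisture flux per unit crosswind length is F = V × PW.
Inflow: F_in = 14.1 × 19.8 = 279.18 mm·m/s
Outflow: F_out = 6.05 × 11.3 = 68.365 mm·m/s
Steady-state rate R = (F_in − F_out)/L = (279.18 − 68.365) / 60400 m = 3.490e-03 mm/s.
R = 3.490e-03 × 3600 × 24 = 302 mm/day.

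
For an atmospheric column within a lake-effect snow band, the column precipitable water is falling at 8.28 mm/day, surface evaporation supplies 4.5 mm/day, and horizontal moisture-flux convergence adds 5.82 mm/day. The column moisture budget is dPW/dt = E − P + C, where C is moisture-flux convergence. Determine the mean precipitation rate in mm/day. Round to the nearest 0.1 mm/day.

P ≈ 18.6 mm/day

dPW/dt = -8.28 mm/day.
P = E + C − dPW/dt = 4.5 + (5.82) − (-8.28) = 18.6 mm/day.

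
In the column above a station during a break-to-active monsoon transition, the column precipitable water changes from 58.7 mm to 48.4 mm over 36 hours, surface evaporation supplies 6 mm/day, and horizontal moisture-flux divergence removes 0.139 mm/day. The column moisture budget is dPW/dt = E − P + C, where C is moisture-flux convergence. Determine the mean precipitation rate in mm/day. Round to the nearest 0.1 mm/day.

dPW/dt = (48.4 − 58.7) mm / (36/24 day) = -6.867 mm/day.
P = E + C − dPW/dt = 6 + (-0.139) − (-6.867) = 12.7 mm/day.

P ≈ 12.7 mm/day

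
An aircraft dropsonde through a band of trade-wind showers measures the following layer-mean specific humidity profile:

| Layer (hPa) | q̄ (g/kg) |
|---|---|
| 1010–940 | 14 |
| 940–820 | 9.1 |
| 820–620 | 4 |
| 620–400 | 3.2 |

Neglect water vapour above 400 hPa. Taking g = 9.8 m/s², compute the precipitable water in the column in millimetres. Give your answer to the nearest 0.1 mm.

PW ≈ 36.5 mm

Precipitable water is the column-integrated vapour mass per unit area: PW = (1/g) Σ q̄ Δp, with q in kg/kg and Δp in Pa (1 kg/m² of water = 1 mm).
Layer 1010–940 hPa: Δp = 70 hPa = 7000 Pa, q̄ = 0.014 kg/kg → 0.014 × 7000 / 9.8 = 10.00 mm
Layer 940–820 hPa: Δp = 120 hPa = 12000 Pa, q̄ = 0.0091 kg/kg → 0.0091 × 12000 / 9.8 = 11.14 mm
Layer 820–620 hPa: Δp = 200 hPa = 20000 Pa, q̄ = 0.004 kg/kg → 0.004 × 20000 / 9.8 = 8.16 mm
Layer 620–400 hPa: Δp = 220 hPa = 22000 Pa, q̄ = 0.0032 kg/kg → 0.0032 × 22000 / 9.8 = 7.18 mm
PW = 10.00 + 11.14 + 8.16 + 7.18 = 36.48 ≈ 36.5 mm.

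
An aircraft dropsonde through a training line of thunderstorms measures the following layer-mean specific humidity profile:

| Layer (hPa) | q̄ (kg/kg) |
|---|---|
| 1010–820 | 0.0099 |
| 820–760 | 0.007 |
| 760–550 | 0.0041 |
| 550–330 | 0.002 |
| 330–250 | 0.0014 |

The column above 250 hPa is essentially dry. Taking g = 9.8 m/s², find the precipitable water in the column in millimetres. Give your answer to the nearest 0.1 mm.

PW ≈ 37.9 mm

Precipitable water is the column-integrated vapour mass per unit area: PW = (1/g) Σ q̄ Δp, with q in kg/kg and Δp in Pa (1 kg/m² of water = 1 mm).
Layer 1010–820 hPa: Δp = 190 hPa = 19000 Pa, q̄ = 0.0099 kg/kg → 0.0099 × 19000 / 9.8 = 19.19 mm
Layer 820–760 hPa: Δp = 60 hPa = 6000 Pa, q̄ = 0.007 kg/kg → 0.007 × 6000 / 9.8 = 4.29 mm
Layer 760–550 hPa: Δp = 210 hPa = 21000 Pa, q̄ = 0.0041 kg/kg → 0.0041 × 21000 / 9.8 = 8.79 mm
Layer 550–330 hPa: Δp = 220 hPa = 22000 Pa, q̄ = 0.002 kg/kg → 0.002 × 22000 / 9.8 = 4.49 mm
Layer 330–250 hPa: Δp = 80 hPa = 8000 Pa, q̄ = 0.0014 kg/kg → 0.0014 × 8000 / 9.8 = 1.14 mm
PW = 19.19 + 4.29 + 8.79 + 4.49 + 1.14 = 37.90 ≈ 37.9 mm.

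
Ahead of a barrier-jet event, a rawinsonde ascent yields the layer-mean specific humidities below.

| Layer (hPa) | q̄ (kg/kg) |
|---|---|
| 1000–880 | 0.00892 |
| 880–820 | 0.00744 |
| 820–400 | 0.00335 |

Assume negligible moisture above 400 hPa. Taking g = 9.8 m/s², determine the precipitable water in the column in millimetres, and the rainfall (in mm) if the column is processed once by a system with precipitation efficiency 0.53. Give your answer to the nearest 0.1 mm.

Precipitable water is the column-integrated vapour mass per unit area: PW = (1/g) Σ q̄ Δp, with q in kg/kg and Δp in Pa (1 kg/m² of water = 1 mm).
Layer 1000–880 hPa: Δp = 120 hPa = 12000 Pa, q̄ = 0.00892 kg/kg → 0.00892 × 12000 / 9.8 = 10.92 mm
Layer 880–820 hPa: Δp = 60 hPa = 6000 Pa, q̄ = 0.00744 kg/kg → 0.00744 × 6000 / 9.8 = 4.56 mm
Layer 820–400 hPa: Δp = 420 hPa = 42000 Pa, q̄ = 0.00335 kg/kg → 0.00335 × 42000 / 9.8 = 14.36 mm
PW = 10.92 + 4.56 + 14.36 = 29.84 ≈ 29.8 mm.
Rainfall = ε × PW = 0.53 × 29.8 = 15.8 mm.

PW ≈ 29.8 mm; rainfall ≈ 15.8 mm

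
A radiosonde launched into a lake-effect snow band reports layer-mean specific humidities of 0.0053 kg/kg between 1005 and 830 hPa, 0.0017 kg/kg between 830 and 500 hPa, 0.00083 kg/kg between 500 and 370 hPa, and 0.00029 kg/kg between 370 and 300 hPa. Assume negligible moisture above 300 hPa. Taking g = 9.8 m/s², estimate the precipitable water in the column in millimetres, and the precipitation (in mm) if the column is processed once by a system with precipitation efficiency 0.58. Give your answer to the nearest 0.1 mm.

Precipitable water is the column-integrated vapour mass per unit area: PW = (1/g) Σ q̄ Δp, with q in kg/kg and Δp in Pa (1 kg/m² of water = 1 mm).
Layer 1005–830 hPa: Δp = 175 hPa = 17500 Pa, q̄ = 0.0053 kg/kg → 0.0053 × 17500 / 9.8 = 9.46 mm
Layer 830–500 hPa: Δp = 330 hPa = 33000 Pa, q̄ = 0.0017 kg/kg → 0.0017 × 33000 / 9.8 = 5.72 mm
Layer 500–370 hPa: Δp = 130 hPa = 13000 Pa, q̄ = 0.00083 kg/kg → 0.00083 × 13000 / 9.8 = 1.10 mm
Layer 370–300 hPa: Δp = 70 hPa = 7000 Pa, q̄ = 0.00029 kg/kg → 0.00029 × 7000 / 9.8 = 0.21 mm
PW = 9.46 + 5.72 + 1.10 + 0.21 = 16.49 ≈ 16.5 mm.
Precipitation = ε × PW = 0.58 × 16.5 = 9.6 mm.

PW ≈ 16.5 mm; precipitation ≈ 9.6 mm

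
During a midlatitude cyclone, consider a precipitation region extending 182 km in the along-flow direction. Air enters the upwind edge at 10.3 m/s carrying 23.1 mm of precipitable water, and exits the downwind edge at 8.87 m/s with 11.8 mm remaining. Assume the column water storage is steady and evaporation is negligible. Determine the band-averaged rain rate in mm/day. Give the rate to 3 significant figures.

R ≈ 63.3 mm/day

Column moisture flux per unit crosswind length is F = V × PW.
Inflow: F_in = 10.3 × 23.1 = 237.93 mm·m/s
Outflow: F_out = 8.87 × 11.8 = 104.666 mm·m/s
Steady-state rate R = (F_in − F_out)/L = (237.93 − 104.666) / 182000 m = 7.322e-04 mm/s.
R = 7.322e-04 × 3600 × 24 = 63.3 mm/day.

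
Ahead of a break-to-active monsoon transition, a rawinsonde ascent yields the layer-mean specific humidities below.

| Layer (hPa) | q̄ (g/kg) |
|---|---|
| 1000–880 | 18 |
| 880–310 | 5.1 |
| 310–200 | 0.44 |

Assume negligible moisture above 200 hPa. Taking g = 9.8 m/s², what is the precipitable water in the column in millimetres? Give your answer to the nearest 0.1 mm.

PW ≈ 52.2 mm

Precipitable water is the column-integrated vapour mass per unit area: PW = (1/g) Σ q̄ Δp, with q in kg/kg and Δp in Pa (1 kg/m² of water = 1 mm).
Layer 1000–880 hPa: Δp = 120 hPa = 12000 Pa, q̄ = 0.018 kg/kg → 0.018 × 12000 / 9.8 = 22.04 mm
Layer 880–310 hPa: Δp = 570 hPa = 57000 Pa, q̄ = 0.0051 kg/kg → 0.0051 × 57000 / 9.8 = 29.66 mm
Layer 310–200 hPa: Δp = 110 hPa = 11000 Pa, q̄ = 0.00044 kg/kg → 0.00044 × 11000 / 9.8 = 0.49 mm
PW = 22.04 + 29.66 + 0.49 = 52.19 ≈ 52.2 mm.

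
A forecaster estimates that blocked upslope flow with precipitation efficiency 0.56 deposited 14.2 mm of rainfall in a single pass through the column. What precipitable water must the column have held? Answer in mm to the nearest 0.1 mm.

PW = rainfall / ε = 14.2 / 0.56 = 25.4 mm.

PW ≈ 25.4 mm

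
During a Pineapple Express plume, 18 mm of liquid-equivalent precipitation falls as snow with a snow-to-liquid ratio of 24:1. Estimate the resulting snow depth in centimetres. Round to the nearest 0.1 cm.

snow depth ≈ 43.2 cm

Snow depth = liquid × ratio = 18 mm × 24 = 432 mm = 43.2 cm.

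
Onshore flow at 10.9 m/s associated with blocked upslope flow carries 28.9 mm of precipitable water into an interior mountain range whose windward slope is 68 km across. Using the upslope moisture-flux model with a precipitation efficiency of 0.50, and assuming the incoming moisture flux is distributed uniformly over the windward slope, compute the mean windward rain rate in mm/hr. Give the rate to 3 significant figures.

R ≈ 8.34 mm/hr

Incoming column moisture flux per unit ridge length: F = V × PW = 10.9 × 28.9 = 315.01 mm·m/s.
Spread over the 68 km slope with efficiency ε = 0.50: R = ε·F/W = 0.50 × 315.01 / 68000 m = 2.316e-03 mm/s.
R = 2.316e-03 × 3600 = 8.34 mm/hr.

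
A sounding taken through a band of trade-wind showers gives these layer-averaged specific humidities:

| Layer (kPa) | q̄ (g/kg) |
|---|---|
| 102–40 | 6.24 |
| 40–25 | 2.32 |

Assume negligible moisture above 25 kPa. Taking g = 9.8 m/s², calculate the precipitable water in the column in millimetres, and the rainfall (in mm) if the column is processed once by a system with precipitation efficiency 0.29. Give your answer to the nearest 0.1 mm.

Precipitable water is the column-integrated vapour mass per unit area: PW = (1/g) Σ q̄ Δp, with q in kg/kg and Δp in Pa (1 kg/m² of water = 1 mm).
Layer 102–40 kPa: Δp = 620 hPa = 62000 Pa, q̄ = 0.00624 kg/kg → 0.00624 × 62000 / 9.8 = 39.48 mm
Layer 40–25 kPa: Δp = 150 hPa = 15000 Pa, q̄ = 0.00232 kg/kg → 0.00232 × 15000 / 9.8 = 3.55 mm
PW = 39.48 + 3.55 = 43.03 ≈ 43.0 mm.
Rainfall = ε × PW = 0.29 × 43.0 = 12.5 mm.

PW ≈ 43.0 mm; rainfall ≈ 12.5 mm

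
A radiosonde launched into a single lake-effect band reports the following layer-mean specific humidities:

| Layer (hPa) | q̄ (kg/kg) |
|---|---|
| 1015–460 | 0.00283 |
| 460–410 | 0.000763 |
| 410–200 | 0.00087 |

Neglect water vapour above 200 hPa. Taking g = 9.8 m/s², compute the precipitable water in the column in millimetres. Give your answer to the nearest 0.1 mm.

PW ≈ 18.3 mm

Precipitable water is the column-integrated vapour mass per unit area: PW = (1/g) Σ q̄ Δp, with q in kg/kg and Δp in Pa (1 kg/m² of water = 1 mm).
Layer 1015–460 hPa: Δp = 555 hPa = 55500 Pa, q̄ = 0.00283 kg/kg → 0.00283 × 55500 / 9.8 = 16.03 mm
Layer 460–410 hPa: Δp = 50 hPa = 5000 Pa, q̄ = 0.000763 kg/kg → 0.000763 × 5000 / 9.8 = 0.39 mm
Layer 410–200 hPa: Δp = 210 hPa = 21000 Pa, q̄ = 0.00087 kg/kg → 0.00087 × 21000 / 9.8 = 1.86 mm
PW = 16.03 + 0.39 + 1.86 = 18.28 ≈ 18.3 mm.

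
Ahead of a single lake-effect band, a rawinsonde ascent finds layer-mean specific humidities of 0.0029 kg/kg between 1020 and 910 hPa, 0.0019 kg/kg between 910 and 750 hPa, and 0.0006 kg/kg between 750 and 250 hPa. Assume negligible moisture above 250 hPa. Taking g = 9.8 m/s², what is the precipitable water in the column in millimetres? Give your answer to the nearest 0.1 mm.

PW ≈ 9.4 mm

Precipitable water is the column-integrated vapour mass per unit area: PW = (1/g) Σ q̄ Δp, with q in kg/kg and Δp in Pa (1 kg/m² of water = 1 mm).
Layer 1020–910 hPa: Δp = 110 hPa = 11000 Pa, q̄ = 0.0029 kg/kg → 0.0029 × 11000 / 9.8 = 3.26 mm
Layer 910–750 hPa: Δp = 160 hPa = 16000 Pa, q̄ = 0.0019 kg/kg → 0.0019 × 16000 / 9.8 = 3.10 mm
Layer 750–250 hPa: Δp = 500 hPa = 50000 Pa, q̄ = 0.0006 kg/kg → 0.0006 × 50000 / 9.8 = 3.06 mm
PW = 3.26 + 3.10 + 3.06 = 9.42 ≈ 9.4 mm.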